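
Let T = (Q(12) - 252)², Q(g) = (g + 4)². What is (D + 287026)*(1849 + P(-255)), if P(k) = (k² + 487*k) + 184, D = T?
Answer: -16397848334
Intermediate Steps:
Q(g) = (4 + g)²
T = 16 (T = ((4 + 12)² - 252)² = (16² - 252)² = (256 - 252)² = 4² = 16)
D = 16
P(k) = 184 + k² + 487*k
(D + 287026)*(1849 + P(-255)) = (16 + 287026)*(1849 + (184 + (-255)² + 487*(-255))) = 287042*(1849 + (184 + 65025 - 124185)) = 287042*(1849 - 58976) = 287042*(-57127) = -16397848334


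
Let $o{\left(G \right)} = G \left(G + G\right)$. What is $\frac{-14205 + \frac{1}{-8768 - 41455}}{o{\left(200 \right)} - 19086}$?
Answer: $- \frac{356708858}{1529641911} \approx -0.2332$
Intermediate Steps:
$o{\left(G \right)} = 2 G^{2}$ ($o{\left(G \right)} = G 2 G = 2 G^{2}$)
$\frac{-14205 + \frac{1}{-8768 - 41455}}{o{\left(200 \right)} - 19086} = \frac{-14205 + \frac{1}{-8768 - 41455}}{2 \cdot 200^{2} - 19086} = \frac{-14205 + \frac{1}{-50223}}{2 \cdot 40000 - 19086} = \frac{-14205 - \frac{1}{50223}}{80000 - 19086} = - \frac{713417716}{50223 \cdot 60914} = \left(- \frac{713417716}{50223}\right) \frac{1}{60914} = - \frac{356708858}{1529641911}$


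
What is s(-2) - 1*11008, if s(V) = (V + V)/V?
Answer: -11006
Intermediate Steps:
s(V) = 2 (s(V) = (2*V)/V = 2)
s(-2) - 1*11008 = 2 - 1*11008 = 2 - 11008 = -11006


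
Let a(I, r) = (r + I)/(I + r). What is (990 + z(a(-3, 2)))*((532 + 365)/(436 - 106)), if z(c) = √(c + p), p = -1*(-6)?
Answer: 2691 + 299*√7/110 ≈ 2698.2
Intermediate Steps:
p = 6
a(I, r) = 1 (a(I, r) = (I + r)/(I + r) = 1)
z(c) = √(6 + c) (z(c) = √(c + 6) = √(6 + c))
(990 + z(a(-3, 2)))*((532 + 365)/(436 - 106)) = (990 + √(6 + 1))*((532 + 365)/(436 - 106)) = (990 + √7)*(897/330) = (990 + √7)*(897*(1/330)) = (990 + √7)*(299/110) = 2691 + 299*√7/110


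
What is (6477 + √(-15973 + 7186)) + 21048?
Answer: 27525 + I*√8787 ≈ 27525.0 + 93.739*I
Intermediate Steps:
(6477 + √(-15973 + 7186)) + 21048 = (6477 + √(-8787)) + 21048 = (6477 + I*√8787) + 21048 = 27525 + I*√8787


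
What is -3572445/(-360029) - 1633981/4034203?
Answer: 13823687790886/1452430071887 ≈ 9.5176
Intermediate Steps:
-3572445/(-360029) - 1633981/4034203 = -3572445*(-1/360029) - 1633981*1/4034203 = 3572445/360029 - 1633981/4034203 = 13823687790886/1452430071887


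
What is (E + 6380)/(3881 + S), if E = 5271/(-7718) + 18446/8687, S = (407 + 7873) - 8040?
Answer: 25167750243/16252803658 ≈ 1.5485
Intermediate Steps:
S = 240 (S = 8280 - 8040 = 240)
E = 5681003/3943898 (E = 5271*(-1/7718) + 18446*(1/8687) = -5271/7718 + 18446/8687 = 5681003/3943898 ≈ 1.4405)
(E + 6380)/(3881 + S) = (5681003/3943898 + 6380)/(3881 + 240) = (25167750243/3943898)/4121 = (25167750243/3943898)*(1/4121) = 25167750243/16252803658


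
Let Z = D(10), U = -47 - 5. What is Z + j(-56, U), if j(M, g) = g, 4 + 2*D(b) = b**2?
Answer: -4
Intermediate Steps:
D(b) = -2 + b**2/2
U = -52
Z = 48 (Z = -2 + (1/2)*10**2 = -2 + (1/2)*100 = -2 + 50 = 48)
Z + j(-56, U) = 48 - 52 = -4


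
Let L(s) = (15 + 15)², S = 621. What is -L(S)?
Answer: -900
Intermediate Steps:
L(s) = 900 (L(s) = 30² = 900)
-L(S) = -1*900 = -900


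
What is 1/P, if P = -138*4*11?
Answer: -1/6072 ≈ -0.00016469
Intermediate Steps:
P = -6072 (P = -46*12*11 = -552*11 = -6072)
1/P = 1/(-6072) = -1/6072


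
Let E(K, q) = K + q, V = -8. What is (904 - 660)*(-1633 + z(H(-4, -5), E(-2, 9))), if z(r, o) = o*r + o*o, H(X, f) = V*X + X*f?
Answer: -297680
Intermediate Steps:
H(X, f) = -8*X + X*f
z(r, o) = o² + o*r (z(r, o) = o*r + o² = o² + o*r)
(904 - 660)*(-1633 + z(H(-4, -5), E(-2, 9))) = (904 - 660)*(-1633 + (-2 + 9)*((-2 + 9) - 4*(-8 - 5))) = 244*(-1633 + 7*(7 - 4*(-13))) = 244*(-1633 + 7*(7 + 52)) = 244*(-1633 + 7*59) = 244*(-1633 + 413) = 244*(-1220) = -297680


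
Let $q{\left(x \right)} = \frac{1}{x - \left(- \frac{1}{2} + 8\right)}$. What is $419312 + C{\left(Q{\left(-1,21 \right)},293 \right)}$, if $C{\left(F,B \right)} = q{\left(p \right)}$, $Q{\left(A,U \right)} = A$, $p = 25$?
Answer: $\frac{14675922}{35} \approx 4.1931 \cdot 10^{5}$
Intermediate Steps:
$q{\left(x \right)} = \frac{1}{- \frac{15}{2} + x}$ ($q{\left(x \right)} = \frac{1}{x - \frac{15}{2}} = \frac{1}{- \frac{15}{2} + x}$)
$C{\left(F,B \right)} = \frac{2}{35}$ ($C{\left(F,B \right)} = \frac{2}{-15 + 2 \cdot 25} = \frac{2}{-15 + 50} = \frac{2}{35}$)
$419312 + C{\left(Q{\left(-1,21 \right)},293 \right)} = 419312 + \frac{2}{35} = \frac{14675922}{35}$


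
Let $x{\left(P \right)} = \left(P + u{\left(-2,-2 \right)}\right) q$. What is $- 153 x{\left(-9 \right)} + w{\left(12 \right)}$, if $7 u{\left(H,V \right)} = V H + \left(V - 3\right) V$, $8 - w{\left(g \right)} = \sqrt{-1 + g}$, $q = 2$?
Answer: $2150 - \sqrt{11} \approx 2146.7$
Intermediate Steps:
$w{\left(g \right)} = 8 - \sqrt{-1 + g}$
$u{\left(H,V \right)} = \frac{H V}{7} + \frac{V \left(-3 + V\right)}{7}$ ($u{\left(H,V \right)} = \frac{V H + \left(V - 3\right) V}{7} = \frac{H V + \left(-3 + V\right) V}{7} = \frac{H V + V \left(-3 + V\right)}{7} = \frac{H V}{7} + \frac{V \left(-3 + V\right)}{7}$)
$x{\left(P \right)} = 4 + 2 P$ ($x{\left(P \right)} = \left(P + \frac{1}{7} \left(-2\right) \left(-3 - 2 - 2\right)\right) 2 = \left(P + \frac{1}{7} \left(-2\right) \left(-7\right)\right) 2 = \left(P + 2\right) 2 = \left(2 + P\right) 2 = 4 + 2 P$)
$- 153 x{\left(-9 \right)} + w{\left(12 \right)} = - 153 \left(4 + 2 \left(-9\right)\right) + \left(8 - \sqrt{-1 + 12}\right) = - 153 \left(4 - 18\right) + \left(8 - \sqrt{11}\right) = \left(-153\right) \left(-14\right) + \left(8 - \sqrt{11}\right) = 2142 + \left(8 - \sqrt{11}\right) = 2150 - \sqrt{11}$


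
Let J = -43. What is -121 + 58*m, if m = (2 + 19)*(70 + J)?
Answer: 32765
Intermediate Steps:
m = 567 (m = (2 + 19)*(70 - 43) = 21*27 = 567)
-121 + 58*m = -121 + 58*567 = -121 + 32886 = 32765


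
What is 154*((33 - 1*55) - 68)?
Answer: -13860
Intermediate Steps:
154*((33 - 1*55) - 68) = 154*((33 - 55) - 68) = 154*(-22 - 68) = 154*(-90) = -13860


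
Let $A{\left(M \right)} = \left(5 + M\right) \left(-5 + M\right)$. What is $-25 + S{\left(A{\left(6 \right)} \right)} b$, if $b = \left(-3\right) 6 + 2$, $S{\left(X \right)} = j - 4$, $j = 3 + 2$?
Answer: $-41$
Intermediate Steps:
$j = 5$
$A{\left(M \right)} = \left(-5 + M\right) \left(5 + M\right)$
$S{\left(X \right)} = 1$ ($S{\left(X \right)} = 5 - 4 = 1$)
$b = -16$ ($b = -18 + 2 = -16$)
$-25 + S{\left(A{\left(6 \right)} \right)} b = -25 + 1 \left(-16\right) = -25 - 16 = -41$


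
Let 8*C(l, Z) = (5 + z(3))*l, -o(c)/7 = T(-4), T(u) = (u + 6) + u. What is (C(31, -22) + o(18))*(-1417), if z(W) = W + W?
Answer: -641901/8 ≈ -80238.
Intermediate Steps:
T(u) = 6 + 2*u (T(u) = (6 + u) + u = 6 + 2*u)
o(c) = 14 (o(c) = -7*(6 + 2*(-4)) = -7*(6 - 8) = -7*(-2) = 14)
z(W) = 2*W
C(l, Z) = 11*l/8 (C(l, Z) = ((5 + 2*3)*l)/8 = ((5 + 6)*l)/8 = (11*l)/8 = 11*l/8)
(C(31, -22) + o(18))*(-1417) = ((11/8)*31 + 14)*(-1417) = (341/8 + 14)*(-1417) = (453/8)*(-1417) = -641901/8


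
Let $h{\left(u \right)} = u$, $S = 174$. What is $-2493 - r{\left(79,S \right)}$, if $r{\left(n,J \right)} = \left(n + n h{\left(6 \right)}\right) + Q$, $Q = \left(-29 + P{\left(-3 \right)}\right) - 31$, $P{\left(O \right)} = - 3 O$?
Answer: $-2995$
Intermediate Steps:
$Q = -51$ ($Q = \left(-29 - -9\right) - 31 = \left(-29 + 9\right) - 31 = -20 - 31 = -51$)
$r{\left(n,J \right)} = -51 + 7 n$ ($r{\left(n,J \right)} = \left(n + n 6\right) - 51 = \left(n + 6 n\right) - 51 = 7 n - 51 = -51 + 7 n$)
$-2493 - r{\left(79,S \right)} = -2493 - \left(-51 + 7 \cdot 79\right) = -2493 - \left(-51 + 553\right) = -2493 - 502 = -2995$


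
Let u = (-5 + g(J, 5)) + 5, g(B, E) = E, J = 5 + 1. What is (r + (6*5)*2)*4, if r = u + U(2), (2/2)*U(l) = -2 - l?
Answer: 244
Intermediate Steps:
U(l) = -2 - l
J = 6
u = 5 (u = (-5 + 5) + 5 = 0 + 5 = 5)
r = 1 (r = 5 + (-2 - 1*2) = 5 + (-2 - 2) = 5 - 4 = 1)
(r + (6*5)*2)*4 = (1 + (6*5)*2)*4 = (1 + 30*2)*4 = (1 + 60)*4 = 61*4 = 244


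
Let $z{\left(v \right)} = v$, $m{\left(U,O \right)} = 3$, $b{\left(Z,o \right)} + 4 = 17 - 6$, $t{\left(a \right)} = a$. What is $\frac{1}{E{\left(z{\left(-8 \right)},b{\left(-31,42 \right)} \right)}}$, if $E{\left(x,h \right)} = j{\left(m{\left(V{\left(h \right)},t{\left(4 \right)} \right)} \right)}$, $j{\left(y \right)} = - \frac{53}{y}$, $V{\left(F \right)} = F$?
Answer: $- \frac{3}{53} \approx -0.056604$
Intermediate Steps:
$b{\left(Z,o \right)} = 7$ ($b{\left(Z,o \right)} = -4 + \left(17 - 6\right) = -4 + 11 = 7$)
$E{\left(x,h \right)} = - \frac{53}{3}$
$\frac{1}{E{\left(z{\left(-8 \right)},b{\left(-31,42 \right)} \right)}} = \frac{1}{- \frac{53}{3}} = - \frac{3}{53}$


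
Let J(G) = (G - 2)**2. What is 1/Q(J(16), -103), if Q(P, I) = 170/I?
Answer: -103/170 ≈ -0.60588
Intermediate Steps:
J(G) = (-2 + G)**2
1/Q(J(16), -103) = 1/(170/(-103)) = 1/(170*(-1/103)) = 1/(-170/103) = -103/170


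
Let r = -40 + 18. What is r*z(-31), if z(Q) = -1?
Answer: 22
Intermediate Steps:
r = -22
r*z(-31) = -22*(-1) = 22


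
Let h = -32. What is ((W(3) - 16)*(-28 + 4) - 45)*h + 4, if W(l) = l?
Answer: -8540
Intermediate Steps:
((W(3) - 16)*(-28 + 4) - 45)*h + 4 = ((3 - 16)*(-28 + 4) - 45)*(-32) + 4 = (-13*(-24) - 45)*(-32) + 4 = (312 - 45)*(-32) + 4 = 267*(-32) + 4 = -8544 + 4 = -8540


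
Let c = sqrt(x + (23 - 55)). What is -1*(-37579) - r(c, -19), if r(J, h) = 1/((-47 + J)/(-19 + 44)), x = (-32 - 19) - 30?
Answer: 87259613/2322 + 25*I*sqrt(113)/2322 ≈ 37580.0 + 0.11445*I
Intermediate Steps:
x = -81 (x = -51 - 30 = -81)
c = I*sqrt(113) (c = sqrt(-81 + (23 - 55)) = sqrt(-81 - 32) = sqrt(-113) = I*sqrt(113) ≈ 10.63*I)
r(J, h) = 1/(-47/25 + J/25) (r(J, h) = 1/((-47 + J)/25) = 1/((-47 + J)*(1/25)) = 1/(-47/25 + J/25))
-1*(-37579) - r(c, -19) = -1*(-37579) - 25/(-47 + I*sqrt(113)) = 37579 - 25/(-47 + I*sqrt(113))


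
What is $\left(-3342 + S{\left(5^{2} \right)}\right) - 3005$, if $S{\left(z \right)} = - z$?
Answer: $-6372$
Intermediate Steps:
$\left(-3342 + S{\left(5^{2} \right)}\right) - 3005 = \left(-3342 - 5^{2}\right) - 3005 = \left(-3342 - 25\right) - 3005 = -3367 - 3005 = -6372$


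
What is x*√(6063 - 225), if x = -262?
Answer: -262*√5838 ≈ -20019.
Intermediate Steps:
x*√(6063 - 225) = -262*√(6063 - 225) = -262*√5838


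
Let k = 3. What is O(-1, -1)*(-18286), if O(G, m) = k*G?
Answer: 54858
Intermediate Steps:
O(G, m) = 3*G
O(-1, -1)*(-18286) = (3*(-1))*(-18286) = -3*(-18286) = 54858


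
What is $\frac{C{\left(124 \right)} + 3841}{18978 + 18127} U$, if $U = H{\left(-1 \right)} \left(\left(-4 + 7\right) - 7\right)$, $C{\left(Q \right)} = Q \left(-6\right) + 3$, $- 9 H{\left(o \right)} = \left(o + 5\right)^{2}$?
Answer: $\frac{39680}{66789} \approx 0.59411$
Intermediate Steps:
$H{\left(o \right)} = - \frac{\left(5 + o\right)^{2}}{9}$ ($H{\left(o \right)} = - \frac{\left(o + 5\right)^{2}}{9} = - \frac{\left(5 + o\right)^{2}}{9}$)
$C{\left(Q \right)} = 3 - 6 Q$ ($C{\left(Q \right)} = - 6 Q + 3 = 3 - 6 Q$)
$U = \frac{64}{9}$ ($U = - \frac{\left(5 - 1\right)^{2}}{9} \left(\left(-4 + 7\right) - 7\right) = - \frac{4^{2}}{9} \left(3 - 7\right) = \left(- \frac{1}{9}\right) 16 \left(-4\right) = \left(- \frac{16}{9}\right) \left(-4\right) = \frac{64}{9} \approx 7.1111$)
$\frac{C{\left(124 \right)} + 3841}{18978 + 18127} U = \frac{\left(3 - 744\right) + 3841}{18978 + 18127} \cdot \frac{64}{9} = \frac{\left(3 - 744\right) + 3841}{37105} \cdot \frac{64}{9} = \left(-741 + 3841\right) \frac{1}{37105} \cdot \frac{64}{9} = 3100 \cdot \frac{1}{37105} \cdot \frac{64}{9} = \frac{620}{7421} \cdot \frac{64}{9} = \frac{39680}{66789}$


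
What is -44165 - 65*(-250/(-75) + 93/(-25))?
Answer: -662098/15 ≈ -44140.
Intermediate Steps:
-44165 - 65*(-250/(-75) + 93/(-25)) = -44165 - 65*(-250*(-1/75) + 93*(-1/25)) = -44165 - 65*(10/3 - 93/25) = -44165 - 65*(-29)/75 = -44165 - 1*(-377/15) = -44165 + 377/15 = -662098/15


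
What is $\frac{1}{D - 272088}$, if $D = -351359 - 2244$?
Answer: $- \frac{1}{625691} \approx -1.5982 \cdot 10^{-6}$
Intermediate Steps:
$D = -353603$ ($D = -351359 - 2244 = -353603$)
$\frac{1}{D - 272088} = \frac{1}{-353603 - 272088} = \frac{1}{-625691} = - \frac{1}{625691}$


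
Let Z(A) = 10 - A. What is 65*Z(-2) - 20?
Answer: 760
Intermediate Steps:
65*Z(-2) - 20 = 65*(10 - 1*(-2)) - 20 = 65*(10 + 2) - 20 = 65*12 - 20 = 780 - 20 = 760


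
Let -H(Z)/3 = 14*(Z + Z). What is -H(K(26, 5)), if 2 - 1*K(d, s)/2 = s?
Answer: -504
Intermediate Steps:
K(d, s) = 4 - 2*s
H(Z) = -84*Z (H(Z) = -42*(Z + Z) = -42*2*Z = -84*Z)
-H(K(26, 5)) = -(-84)*(4 - 2*5) = -(-84)*(4 - 10) = -(-84)*(-6) = -1*504 = -504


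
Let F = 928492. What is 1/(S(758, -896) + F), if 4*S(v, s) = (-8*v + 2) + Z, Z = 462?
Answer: 1/927092 ≈ 1.0786e-6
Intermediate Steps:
S(v, s) = 116 - 2*v (S(v, s) = ((-8*v + 2) + 462)/4 = ((2 - 8*v) + 462)/4 = (464 - 8*v)/4 = 116 - 2*v)
1/(S(758, -896) + F) = 1/((116 - 2*758) + 928492) = 1/((116 - 1516) + 928492) = 1/(-1400 + 928492) = 1/927092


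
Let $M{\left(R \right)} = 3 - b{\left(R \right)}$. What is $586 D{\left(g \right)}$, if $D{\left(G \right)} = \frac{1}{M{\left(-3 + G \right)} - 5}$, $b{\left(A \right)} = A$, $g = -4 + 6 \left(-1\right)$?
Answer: $\frac{586}{11} \approx 53.273$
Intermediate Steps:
$g = -10$ ($g = -4 - 6 = -10$)
$M{\left(R \right)} = 3 - R$
$D{\left(G \right)} = \frac{1}{1 - G}$ ($D{\left(G \right)} = \frac{1}{\left(3 - \left(-3 + G\right)\right) - 5} = \frac{1}{\left(6 - G\right) - 5} = \frac{1}{1 - G}$)
$586 D{\left(g \right)} = 586 \left(- \frac{1}{-1 - 10}\right) = 586 \left(- \frac{1}{-11}\right) = 586 \left(\left(-1\right) \left(- \frac{1}{11}\right)\right) = 586 \cdot \frac{1}{11} = \frac{586}{11}$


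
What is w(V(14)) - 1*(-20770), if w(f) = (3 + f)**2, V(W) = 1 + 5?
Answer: 20851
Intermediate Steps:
V(W) = 6
w(V(14)) - 1*(-20770) = (3 + 6)**2 - 1*(-20770) = 9**2 + 20770 = 81 + 20770 = 20851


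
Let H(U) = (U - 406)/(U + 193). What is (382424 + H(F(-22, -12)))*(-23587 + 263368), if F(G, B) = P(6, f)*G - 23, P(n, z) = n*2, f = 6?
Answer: 8619779027769/94 ≈ 9.1700e+10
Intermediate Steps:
P(n, z) = 2*n
F(G, B) = -23 + 12*G (F(G, B) = (2*6)*G - 23 = 12*G - 23 = -23 + 12*G)
H(U) = (-406 + U)/(193 + U)
(382424 + H(F(-22, -12)))*(-23587 + 263368) = (382424 + (-406 + (-23 + 12*(-22)))/(193 + (-23 + 12*(-22))))*(-23587 + 263368) = (382424 + (-406 + (-23 - 264))/(193 + (-23 - 264)))*239781 = (382424 + (-406 - 287)/(193 - 287))*239781 = (382424 - 693/(-94))*239781 = (382424 - 1/94*(-693))*239781 = (382424 + 693/94)*239781 = (35948549/94)*239781 = 8619779027769/94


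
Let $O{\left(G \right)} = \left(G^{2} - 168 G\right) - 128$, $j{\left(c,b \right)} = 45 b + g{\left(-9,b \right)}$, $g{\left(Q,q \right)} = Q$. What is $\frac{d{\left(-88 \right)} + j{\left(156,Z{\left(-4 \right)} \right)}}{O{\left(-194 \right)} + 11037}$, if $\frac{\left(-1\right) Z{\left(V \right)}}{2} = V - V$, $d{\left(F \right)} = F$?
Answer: $- \frac{97}{81137} \approx -0.0011955$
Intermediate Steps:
$Z{\left(V \right)} = 0$ ($Z{\left(V \right)} = - 2 \left(V - V\right) = \left(-2\right) 0 = 0$)
$j{\left(c,b \right)} = -9 + 45 b$ ($j{\left(c,b \right)} = 45 b - 9 = -9 + 45 b$)
$O{\left(G \right)} = -128 + G^{2} - 168 G$
$\frac{d{\left(-88 \right)} + j{\left(156,Z{\left(-4 \right)} \right)}}{O{\left(-194 \right)} + 11037} = \frac{-88 + \left(-9 + 45 \cdot 0\right)}{\left(-128 + \left(-194\right)^{2} - -32592\right) + 11037} = \frac{-88 + \left(-9 + 0\right)}{\left(-128 + 37636 + 32592\right) + 11037} = \frac{-88 - 9}{70100 + 11037} = - \frac{97}{81137}$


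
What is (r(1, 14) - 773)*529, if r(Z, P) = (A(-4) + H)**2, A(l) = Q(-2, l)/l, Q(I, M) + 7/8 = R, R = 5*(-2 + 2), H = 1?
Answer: -417926399/1024 ≈ -4.0813e+5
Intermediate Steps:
R = 0 (R = 5*0 = 0)
Q(I, M) = -7/8 (Q(I, M) = -7/8 + 0 = -7/8)
A(l) = -7/(8*l)
r(Z, P) = 1521/1024 (r(Z, P) = (-7/8/(-4) + 1)**2 = (-7/8*(-1/4) + 1)**2 = (7/32 + 1)**2 = (39/32)**2 = 1521/1024)
(r(1, 14) - 773)*529 = (1521/1024 - 773)*529 = -790031/1024*529 = -417926399/1024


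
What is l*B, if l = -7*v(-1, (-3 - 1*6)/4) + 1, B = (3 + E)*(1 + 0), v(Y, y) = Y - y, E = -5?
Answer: 31/2 ≈ 15.500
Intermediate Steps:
B = -2 (B = (3 - 5)*(1 + 0) = -2*1 = -2)
l = -31/4 (l = -7*(-1 - (-3 - 1*6)/4) + 1 = -7*(-1 - (-3 - 6)/4) + 1 = -7*(-1 - (-9)/4) + 1 = -7*(-1 - 1*(-9/4)) + 1 = -7*(-1 + 9/4) + 1 = -7*5/4 + 1 = -35/4 + 1 = -31/4 ≈ -7.7500)
l*B = -31/4*(-2) = 31/2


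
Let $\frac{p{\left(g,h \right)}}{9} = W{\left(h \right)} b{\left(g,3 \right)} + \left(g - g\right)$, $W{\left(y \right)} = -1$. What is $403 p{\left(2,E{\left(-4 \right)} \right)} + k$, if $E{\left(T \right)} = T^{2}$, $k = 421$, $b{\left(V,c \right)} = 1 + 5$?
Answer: $-21341$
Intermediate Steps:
$b{\left(V,c \right)} = 6$
$p{\left(g,h \right)} = -54$ ($p{\left(g,h \right)} = 9 \left(\left(-1\right) 6 + \left(g - g\right)\right) = 9 \left(-6 + 0\right) = 9 \left(-6\right) = -54$)
$403 p{\left(2,E{\left(-4 \right)} \right)} + k = 403 \left(-54\right) + 421 = -21762 + 421 = -21341$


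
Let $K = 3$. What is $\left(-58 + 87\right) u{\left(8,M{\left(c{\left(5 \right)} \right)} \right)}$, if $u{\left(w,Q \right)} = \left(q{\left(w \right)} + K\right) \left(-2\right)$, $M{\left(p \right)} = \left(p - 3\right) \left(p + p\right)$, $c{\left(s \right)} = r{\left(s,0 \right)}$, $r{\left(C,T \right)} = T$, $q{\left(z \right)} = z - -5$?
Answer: $-928$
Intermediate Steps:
$q{\left(z \right)} = 5 + z$ ($q{\left(z \right)} = z + 5 = 5 + z$)
$c{\left(s \right)} = 0$
$M{\left(p \right)} = 2 p \left(-3 + p\right)$ ($M{\left(p \right)} = \left(-3 + p\right) 2 p = 2 p \left(-3 + p\right)$)
$u{\left(w,Q \right)} = -16 - 2 w$ ($u{\left(w,Q \right)} = \left(\left(5 + w\right) + 3\right) \left(-2\right) = \left(8 + w\right) \left(-2\right) = -16 - 2 w$)
$\left(-58 + 87\right) u{\left(8,M{\left(c{\left(5 \right)} \right)} \right)} = \left(-58 + 87\right) \left(-16 - 16\right) = 29 \left(-16 - 16\right) = 29 \left(-32\right) = -928$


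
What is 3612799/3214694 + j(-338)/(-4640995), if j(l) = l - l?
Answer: 3612799/3214694 ≈ 1.1238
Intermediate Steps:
j(l) = 0
3612799/3214694 + j(-338)/(-4640995) = 3612799/3214694 + 0/(-4640995) = 3612799*(1/3214694) + 0*(-1/4640995) = 3612799/3214694 + 0 = 3612799/3214694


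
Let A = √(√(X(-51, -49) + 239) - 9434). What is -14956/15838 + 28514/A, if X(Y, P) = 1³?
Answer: -7478/7919 - 14257*I*√2/√(4717 - 2*√15) ≈ -0.94431 - 293.81*I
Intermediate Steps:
X(Y, P) = 1
A = √(-9434 + 4*√15) (A = √(√(1 + 239) - 9434) = √(√240 - 9434) = √(4*√15 - 9434) = √(-9434 + 4*√15) ≈ 97.049*I)
-14956/15838 + 28514/A = -14956/15838 + 28514/(√(-9434 + 4*√15)) = -14956*1/15838 + 28514/√(-9434 + 4*√15) = -7478/7919 + 28514/√(-9434 + 4*√15)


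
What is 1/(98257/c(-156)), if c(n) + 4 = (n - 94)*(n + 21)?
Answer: 33746/98257 ≈ 0.34345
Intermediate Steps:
c(n) = -4 + (-94 + n)*(21 + n) (c(n) = -4 + (n - 94)*(n + 21) = -4 + (-94 + n)*(21 + n))
1/(98257/c(-156)) = 1/(98257/(-1978 + (-156)² - 73*(-156))) = 1/(98257/(-1978 + 24336 + 11388)) = 1/(98257/33746) = 33746/98257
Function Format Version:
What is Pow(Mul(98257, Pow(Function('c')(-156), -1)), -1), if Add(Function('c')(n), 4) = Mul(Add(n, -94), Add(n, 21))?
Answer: Rational(33746, 98257) ≈ 0.34345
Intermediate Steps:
Function('c')(n) = Add(-4, Mul(Add(-94, n), Add(21, n))) (Function('c')(n) = Add(-4, Mul(Add(n, -94), Add(n, 21))) = Add(-4, Mul(Add(-94, n), Add(21, n))))
Pow(Mul(98257, Pow(Function('c')(-156), -1)), -1) = Pow(Mul(98257, Pow(Add(-1978, Pow(-156, 2), Mul(-73, -156)), -1)), -1) = Pow(Mul(98257, Pow(Add(-1978, 24336, 11388), -1)), -1) = Pow(Mul(98257, Pow(33746, -1)), -1) = Pow(Mul(98257, Rational(1, 33746)), -1) = Pow(Rational(98257, 33746), -1) = Rational(33746, 98257)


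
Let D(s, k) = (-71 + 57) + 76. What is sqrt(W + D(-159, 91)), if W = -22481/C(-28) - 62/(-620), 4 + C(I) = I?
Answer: sqrt(1223410)/40 ≈ 27.652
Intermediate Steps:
C(I) = -4 + I
D(s, k) = 62 (D(s, k) = -14 + 76 = 62)
W = 112421/160 (W = -22481/(-4 - 28) - 62/(-620) = -22481/(-32) - 62*(-1/620) = -22481*(-1/32) + 1/10 = 22481/32 + 1/10 = 112421/160 ≈ 702.63)
sqrt(W + D(-159, 91)) = sqrt(112421/160 + 62) = sqrt(122341/160) = sqrt(1223410)/40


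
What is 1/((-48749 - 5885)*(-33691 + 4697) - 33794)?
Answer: 1/1584024402 ≈ 6.3130e-10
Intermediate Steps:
1/((-48749 - 5885)*(-33691 + 4697) - 33794) = 1/(-54634*(-28994) - 33794) = 1/(1584058196 - 33794) = 1/1584024402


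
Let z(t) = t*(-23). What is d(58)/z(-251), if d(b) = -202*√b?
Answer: -202*√58/5773 ≈ -0.26648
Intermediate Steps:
z(t) = -23*t
d(58)/z(-251) = (-202*√58)/((-23*(-251))) = -202*√58/5773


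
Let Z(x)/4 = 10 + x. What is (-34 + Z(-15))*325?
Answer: -17550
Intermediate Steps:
Z(x) = 40 + 4*x (Z(x) = 4*(10 + x) = 40 + 4*x)
(-34 + Z(-15))*325 = (-34 + (40 + 4*(-15)))*325 = (-34 + (40 - 60))*325 = (-34 - 20)*325 = -54*325 = -17550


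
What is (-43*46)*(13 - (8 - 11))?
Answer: -31648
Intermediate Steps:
(-43*46)*(13 - (8 - 11)) = -1978*(13 - 1*(-3)) = -1978*(13 + 3) = -1978*16 = -31648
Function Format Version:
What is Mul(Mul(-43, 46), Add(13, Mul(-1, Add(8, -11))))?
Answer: -31648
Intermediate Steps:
Mul(Mul(-43, 46), Add(13, Mul(-1, Add(8, -11)))) = Mul(-1978, Add(13, Mul(-1, -3))) = Mul(-1978, Add(13, 3)) = Mul(-1978, 16) = -31648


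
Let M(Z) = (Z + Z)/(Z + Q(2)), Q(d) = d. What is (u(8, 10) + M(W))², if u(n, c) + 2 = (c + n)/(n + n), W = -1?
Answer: 529/64 ≈ 8.2656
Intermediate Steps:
M(Z) = 2*Z/(2 + Z) (M(Z) = (Z + Z)/(Z + 2) = (2*Z)/(2 + Z) = 2*Z/(2 + Z))
u(n, c) = -2 + (c + n)/(2*n) (u(n, c) = -2 + (c + n)/(n + n) = -2 + (c + n)/((2*n)) = -2 + (c + n)*(1/(2*n)) = -2 + (c + n)/(2*n))
(u(8, 10) + M(W))² = ((½)*(10 - 3*8)/8 + 2*(-1)/(2 - 1))² = ((½)*(⅛)*(10 - 24) + 2*(-1)/1)² = ((½)*(⅛)*(-14) + 2*(-1)*1)² = (-7/8 - 2)² = (-23/8)² = 529/64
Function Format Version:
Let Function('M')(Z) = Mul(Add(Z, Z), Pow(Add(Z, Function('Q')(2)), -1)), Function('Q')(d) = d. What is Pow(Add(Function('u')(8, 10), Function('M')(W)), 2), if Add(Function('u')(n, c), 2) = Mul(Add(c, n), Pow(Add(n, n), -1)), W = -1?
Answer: Rational(529, 64) ≈ 8.2656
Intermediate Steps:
Function('M')(Z) = Mul(2, Z, Pow(Add(2, Z), -1)) (Function('M')(Z) = Mul(Add(Z, Z), Pow(Add(Z, 2), -1)) = Mul(Mul(2, Z), Pow(Add(2, Z), -1)) = Mul(2, Z, Pow(Add(2, Z), -1)))
Function('u')(n, c) = Add(-2, Mul(Rational(1, 2), Pow(n, -1), Add(c, n))) (Function('u')(n, c) = Add(-2, Mul(Add(c, n), Pow(Add(n, n), -1))) = Add(-2, Mul(Add(c, n), Pow(Mul(2, n), -1))) = Add(-2, Mul(Add(c, n), Mul(Rational(1, 2), Pow(n, -1)))) = Add(-2, Mul(Rational(1, 2), Pow(n, -1), Add(c, n))))
Pow(Add(Function('u')(8, 10), Function('M')(W)), 2) = Pow(Add(Mul(Rational(1, 2), Pow(8, -1), Add(10, Mul(-3, 8))), Mul(2, -1, Pow(Add(2, -1), -1))), 2) = Pow(Add(Mul(Rational(1, 2), Rational(1, 8), Add(10, -24)), Mul(2, -1, Pow(1, -1))), 2) = Pow(Add(Mul(Rational(1, 2), Rational(1, 8), -14), Mul(2, -1, 1)), 2) = Pow(Add(Rational(-7, 8), -2), 2) = Pow(Rational(-23, 8), 2) = Rational(529, 64)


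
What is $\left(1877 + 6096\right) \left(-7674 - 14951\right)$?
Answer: $-180389125$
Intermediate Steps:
$\left(1877 + 6096\right) \left(-7674 - 14951\right) = 7973 \left(-22625\right) = -180389125$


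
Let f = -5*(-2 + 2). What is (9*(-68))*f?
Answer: 0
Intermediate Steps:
f = 0 (f = -5*0 = 0)
(9*(-68))*f = (9*(-68))*0 = -612*0 = 0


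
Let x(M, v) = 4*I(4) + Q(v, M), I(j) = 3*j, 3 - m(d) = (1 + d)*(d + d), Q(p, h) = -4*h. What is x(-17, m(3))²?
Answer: 13456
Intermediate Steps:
m(d) = 3 - 2*d*(1 + d) (m(d) = 3 - (1 + d)*(d + d) = 3 - (1 + d)*2*d = 3 - 2*d*(1 + d))
x(M, v) = 48 - 4*M (x(M, v) = 4*(3*4) - 4*M = 4*12 - 4*M = 48 - 4*M)
x(-17, m(3))² = (48 - 4*(-17))² = (48 + 68)² = 116² = 13456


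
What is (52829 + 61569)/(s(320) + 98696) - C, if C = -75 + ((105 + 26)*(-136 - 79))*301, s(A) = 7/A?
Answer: 267750184604340/31582727 ≈ 8.4777e+6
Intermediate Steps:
C = -8477740 (C = -75 + (131*(-215))*301 = -75 - 28165*301 = -75 - 8477665 = -8477740)
(52829 + 61569)/(s(320) + 98696) - C = (52829 + 61569)/(7/320 + 98696) - 1*(-8477740) = 114398/(7*(1/320) + 98696) + 8477740 = 114398/(7/320 + 98696) + 8477740 = 114398/(31582727/320) + 8477740 = 114398*(320/31582727) + 8477740 = 36607360/31582727 + 8477740 = 267750184604340/31582727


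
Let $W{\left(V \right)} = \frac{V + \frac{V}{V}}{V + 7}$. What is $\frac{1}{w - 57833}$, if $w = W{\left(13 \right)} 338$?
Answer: $- \frac{5}{287982} \approx -1.7362 \cdot 10^{-5}$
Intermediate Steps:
$W{\left(V \right)} = \frac{1 + V}{7 + V}$ ($W{\left(V \right)} = \frac{V + 1}{7 + V} = \frac{1 + V}{7 + V}$)
$w = \frac{1183}{5}$ ($w = \frac{1 + 13}{7 + 13} \cdot 338 = \frac{1}{20} \cdot 14 \cdot 338 = \frac{7}{10} \cdot 338 = \frac{1183}{5} \approx 236.6$)
$\frac{1}{w - 57833} = \frac{1}{\frac{1183}{5} - 57833} = \frac{1}{- \frac{287982}{5}} = - \frac{5}{287982}$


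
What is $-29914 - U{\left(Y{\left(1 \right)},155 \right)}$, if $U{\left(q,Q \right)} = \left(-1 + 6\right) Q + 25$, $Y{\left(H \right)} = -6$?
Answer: $-30714$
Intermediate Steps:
$U{\left(q,Q \right)} = 25 + 5 Q$ ($U{\left(q,Q \right)} = 5 Q + 25 = 25 + 5 Q$)
$-29914 - U{\left(Y{\left(1 \right)},155 \right)} = -29914 - \left(25 + 5 \cdot 155\right) = -29914 - \left(25 + 775\right) = -29914 - 800 = -30714$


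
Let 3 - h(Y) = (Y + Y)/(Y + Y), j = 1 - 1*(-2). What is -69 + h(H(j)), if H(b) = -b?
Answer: -67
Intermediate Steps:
j = 3 (j = 1 + 2 = 3)
h(Y) = 2 (h(Y) = 3 - (Y + Y)/(Y + Y) = 3 - 2*Y/(2*Y) = 3 - 2*Y*1/(2*Y) = 3 - 1*1 = 3 - 1 = 2)
-69 + h(H(j)) = -69 + 2 = -67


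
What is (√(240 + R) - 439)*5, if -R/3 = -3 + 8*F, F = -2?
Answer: -2195 + 15*√33 ≈ -2108.8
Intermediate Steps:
R = 57 (R = -3*(-3 + 8*(-2)) = -3*(-3 - 16) = -3*(-19) = 57)
(√(240 + R) - 439)*5 = (√(240 + 57) - 439)*5 = (√297 - 439)*5 = (3*√33 - 439)*5 = (-439 + 3*√33)*5 = -2195 + 15*√33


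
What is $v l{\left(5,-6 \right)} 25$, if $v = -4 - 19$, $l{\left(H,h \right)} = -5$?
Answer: $2875$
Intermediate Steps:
$v = -23$
$v l{\left(5,-6 \right)} 25 = \left(-23\right) \left(-5\right) 25 = 115 \cdot 25 = 2875$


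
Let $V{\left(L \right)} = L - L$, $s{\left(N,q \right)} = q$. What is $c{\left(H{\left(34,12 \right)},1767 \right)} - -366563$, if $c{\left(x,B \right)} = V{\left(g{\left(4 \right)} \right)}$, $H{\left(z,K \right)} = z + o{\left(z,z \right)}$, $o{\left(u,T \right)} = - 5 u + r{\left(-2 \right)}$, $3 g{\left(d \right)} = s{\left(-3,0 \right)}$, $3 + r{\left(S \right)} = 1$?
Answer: $366563$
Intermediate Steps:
$r{\left(S \right)} = -2$ ($r{\left(S \right)} = -3 + 1 = -2$)
$g{\left(d \right)} = 0$ ($g{\left(d \right)} = \frac{1}{3} \cdot 0 = 0$)
$o{\left(u,T \right)} = -2 - 5 u$ ($o{\left(u,T \right)} = - 5 u - 2 = -2 - 5 u$)
$H{\left(z,K \right)} = -2 - 4 z$ ($H{\left(z,K \right)} = z - \left(2 + 5 z\right) = -2 - 4 z$)
$V{\left(L \right)} = 0$
$c{\left(x,B \right)} = 0$
$c{\left(H{\left(34,12 \right)},1767 \right)} - -366563 = 0 - -366563 = 0 + 366563 = 366563$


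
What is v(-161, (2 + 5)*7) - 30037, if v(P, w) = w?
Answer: -29988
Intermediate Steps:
v(-161, (2 + 5)*7) - 30037 = (2 + 5)*7 - 30037 = 7*7 - 30037 = 49 - 30037 = -29988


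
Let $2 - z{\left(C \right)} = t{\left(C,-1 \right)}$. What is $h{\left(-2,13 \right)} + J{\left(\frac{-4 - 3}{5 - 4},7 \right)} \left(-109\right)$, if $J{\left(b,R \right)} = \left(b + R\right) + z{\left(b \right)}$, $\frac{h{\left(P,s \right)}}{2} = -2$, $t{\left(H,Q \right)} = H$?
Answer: $-985$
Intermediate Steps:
$z{\left(C \right)} = 2 - C$
$h{\left(P,s \right)} = -4$ ($h{\left(P,s \right)} = 2 \left(-2\right) = -4$)
$J{\left(b,R \right)} = 2 + R$ ($J{\left(b,R \right)} = \left(b + R\right) - \left(-2 + b\right) = \left(R + b\right) - \left(-2 + b\right) = 2 + R$)
$h{\left(-2,13 \right)} + J{\left(\frac{-4 - 3}{5 - 4},7 \right)} \left(-109\right) = -4 + \left(2 + 7\right) \left(-109\right) = -4 + 9 \left(-109\right) = -4 - 981 = -985$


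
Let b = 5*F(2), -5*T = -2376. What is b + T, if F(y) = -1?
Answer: 2351/5 ≈ 470.20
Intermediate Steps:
T = 2376/5 (T = -1/5*(-2376) = 2376/5 ≈ 475.20)
b = -5 (b = 5*(-1) = -5)
b + T = -5 + 2376/5 = 2351/5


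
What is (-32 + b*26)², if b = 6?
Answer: 15376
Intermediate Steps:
(-32 + b*26)² = (-32 + 6*26)² = (-32 + 156)² = 124² = 15376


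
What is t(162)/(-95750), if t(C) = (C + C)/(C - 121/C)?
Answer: -26244/1250638625 ≈ -2.0984e-5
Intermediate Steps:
t(C) = 2*C/(C - 121/C) (t(C) = (2*C)/(C - 121/C) = 2*C/(C - 121/C))
t(162)/(-95750) = (2*162²/(-121 + 162²))/(-95750) = (2*26244/(-121 + 26244))*(-1/95750) = (2*26244/26123)*(-1/95750) = (2*26244*(1/26123))*(-1/95750) = (52488/26123)*(-1/95750) = -26244/1250638625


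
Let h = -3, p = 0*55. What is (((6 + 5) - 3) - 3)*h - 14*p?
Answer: -15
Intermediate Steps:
p = 0
(((6 + 5) - 3) - 3)*h - 14*p = (((6 + 5) - 3) - 3)*(-3) - 14*0 = ((11 - 3) - 3)*(-3) + 0 = (8 - 3)*(-3) + 0 = 5*(-3) + 0 = -15 + 0 = -15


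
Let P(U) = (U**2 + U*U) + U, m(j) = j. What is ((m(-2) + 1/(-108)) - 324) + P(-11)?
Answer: -10261/108 ≈ -95.009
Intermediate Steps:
P(U) = U + 2*U**2 (P(U) = (U**2 + U**2) + U = 2*U**2 + U = U + 2*U**2)
((m(-2) + 1/(-108)) - 324) + P(-11) = ((-2 + 1/(-108)) - 324) - 11*(1 + 2*(-11)) = ((-2 - 1/108) - 324) - 11*(1 - 22) = (-217/108 - 324) - 11*(-21) = -35209/108 + 231 = -10261/108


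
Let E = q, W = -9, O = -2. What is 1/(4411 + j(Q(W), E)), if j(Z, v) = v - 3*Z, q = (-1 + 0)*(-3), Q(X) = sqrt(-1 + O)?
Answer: 4414/19483423 + 3*I*sqrt(3)/19483423 ≈ 0.00022655 + 2.667e-7*I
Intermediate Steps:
Q(X) = I*sqrt(3) (Q(X) = sqrt(-1 - 2) = sqrt(-3) = I*sqrt(3))
q = 3 (q = -1*(-3) = 3)
E = 3
1/(4411 + j(Q(W), E)) = 1/(4411 + (3 - 3*I*sqrt(3))) = 1/(4414 - 3*I*sqrt(3))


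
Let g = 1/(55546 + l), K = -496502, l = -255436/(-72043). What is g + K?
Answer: -1986979115140785/4001955914 ≈ -4.9650e+5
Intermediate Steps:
l = 255436/72043 (l = -255436*(-1/72043) = 255436/72043 ≈ 3.5456)
g = 72043/4001955914 (g = 1/(55546 + 255436/72043) = 1/(4001955914/72043) = 72043/4001955914 ≈ 1.8002e-5)
g + K = 72043/4001955914 - 496502 = -1986979115140785/4001955914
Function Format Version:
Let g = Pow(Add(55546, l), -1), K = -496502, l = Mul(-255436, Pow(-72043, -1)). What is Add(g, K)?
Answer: Rational(-1986979115140785, 4001955914) ≈ -4.9650e+5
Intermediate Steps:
l = Rational(255436, 72043) (l = Mul(-255436, Rational(-1, 72043)) = Rational(255436, 72043) ≈ 3.5456)
g = Rational(72043, 4001955914) (g = Pow(Add(55546, Rational(255436, 72043)), -1) = Pow(Rational(4001955914, 72043), -1) = Rational(72043, 4001955914) ≈ 1.8002e-5)
Add(g, K) = Add(Rational(72043, 4001955914), -496502) = Rational(-1986979115140785, 4001955914)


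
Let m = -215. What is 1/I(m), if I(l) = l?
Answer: -1/215 ≈ -0.0046512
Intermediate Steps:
1/I(m) = 1/(-215) = -1/215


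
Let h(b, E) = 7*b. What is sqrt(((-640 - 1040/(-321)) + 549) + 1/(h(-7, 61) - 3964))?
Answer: 4*I*sqrt(9101791151007)/1288173 ≈ 9.3681*I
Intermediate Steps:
sqrt(((-640 - 1040/(-321)) + 549) + 1/(h(-7, 61) - 3964)) = sqrt(((-640 - 1040/(-321)) + 549) + 1/(7*(-7) - 3964)) = sqrt(((-640 - 1040*(-1/321)) + 549) + 1/(-49 - 3964)) = sqrt(((-640 + 1040/321) + 549) + 1/(-4013)) = sqrt((-204400/321 + 549) - 1/4013) = sqrt(-28171/321 - 1/4013) = sqrt(-113050544/1288173) = 4*I*sqrt(9101791151007)/1288173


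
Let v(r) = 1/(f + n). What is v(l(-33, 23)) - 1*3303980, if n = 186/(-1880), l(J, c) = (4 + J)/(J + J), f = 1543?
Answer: -4791851400520/1450327 ≈ -3.3040e+6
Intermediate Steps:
l(J, c) = (4 + J)/(2*J) (l(J, c) = (4 + J)/((2*J)) = (4 + J)*(1/(2*J)) = (4 + J)/(2*J))
n = -93/940 (n = 186*(-1/1880) = -93/940 ≈ -0.098936)
v(r) = 940/1450327 (v(r) = 1/(1543 - 93/940) = 1/(1450327/940) = 940/1450327)
v(l(-33, 23)) - 1*3303980 = 940/1450327 - 1*3303980 = 940/1450327 - 3303980 = -4791851400520/1450327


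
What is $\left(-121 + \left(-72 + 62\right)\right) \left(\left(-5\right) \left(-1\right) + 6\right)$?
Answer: $-1441$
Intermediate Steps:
$\left(-121 + \left(-72 + 62\right)\right) \left(\left(-5\right) \left(-1\right) + 6\right) = \left(-121 - 10\right) \left(5 + 6\right) = \left(-131\right) 11 = -1441$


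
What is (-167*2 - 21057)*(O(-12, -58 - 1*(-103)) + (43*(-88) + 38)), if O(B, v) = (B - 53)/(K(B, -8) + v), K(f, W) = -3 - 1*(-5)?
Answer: 3767532657/47 ≈ 8.0160e+7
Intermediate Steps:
K(f, W) = 2 (K(f, W) = -3 + 5 = 2)
O(B, v) = (-53 + B)/(2 + v) (O(B, v) = (B - 53)/(2 + v) = (-53 + B)/(2 + v))
(-167*2 - 21057)*(O(-12, -58 - 1*(-103)) + (43*(-88) + 38)) = (-167*2 - 21057)*((-53 - 12)/(2 + (-58 - 1*(-103))) + (43*(-88) + 38)) = (-334 - 21057)*(-65/(2 + (-58 + 103)) + (-3784 + 38)) = -21391*(-65/(2 + 45) - 3746) = -21391*(-65/47 - 3746) = -21391*(-176127/47) = 3767532657/47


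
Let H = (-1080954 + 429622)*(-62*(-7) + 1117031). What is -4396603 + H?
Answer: -727845109983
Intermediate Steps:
H = -727840713380 (H = -651332*(434 + 1117031) = -651332*1117465 = -727840713380)
-4396603 + H = -4396603 - 727840713380 = -727845109983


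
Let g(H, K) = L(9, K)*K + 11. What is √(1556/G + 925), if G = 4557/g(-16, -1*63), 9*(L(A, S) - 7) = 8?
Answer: √35743093/217 ≈ 27.551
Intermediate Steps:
L(A, S) = 71/9 (L(A, S) = 7 + (⅑)*8 = 7 + 8/9 = 71/9)
g(H, K) = 11 + 71*K/9 (g(H, K) = 71*K/9 + 11 = 11 + 71*K/9)
G = -1519/162 (G = 4557/(11 + 71*(-1*63)/9) = 4557/(11 + (71/9)*(-63)) = 4557/(11 - 497) = 4557/(-486) = 4557*(-1/486) = -1519/162 ≈ -9.3765)
√(1556/G + 925) = √(1556/(-1519/162) + 925) = √(1556*(-162/1519) + 925) = √(-252072/1519 + 925) = √(1153003/1519) = √35743093/217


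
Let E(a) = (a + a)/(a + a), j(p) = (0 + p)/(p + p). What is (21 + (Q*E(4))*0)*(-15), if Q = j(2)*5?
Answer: -315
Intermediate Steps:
j(p) = ½ (j(p) = p/((2*p)) = p*(1/(2*p)) = ½)
Q = 5/2 (Q = (½)*5 = 5/2 ≈ 2.5000)
E(a) = 1 (E(a) = (2*a)/((2*a)) = (2*a)*(1/(2*a)) = 1)
(21 + (Q*E(4))*0)*(-15) = (21 + ((5/2)*1)*0)*(-15) = (21 + (5/2)*0)*(-15) = (21 + 0)*(-15) = 21*(-15) = -315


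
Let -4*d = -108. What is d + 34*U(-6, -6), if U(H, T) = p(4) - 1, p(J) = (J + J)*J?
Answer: 1081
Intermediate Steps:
d = 27 (d = -1/4*(-108) = 27)
p(J) = 2*J**2 (p(J) = (2*J)*J = 2*J**2)
U(H, T) = 31 (U(H, T) = 2*4**2 - 1 = 2*16 - 1 = 32 - 1 = 31)
d + 34*U(-6, -6) = 27 + 34*31 = 27 + 1054 = 1081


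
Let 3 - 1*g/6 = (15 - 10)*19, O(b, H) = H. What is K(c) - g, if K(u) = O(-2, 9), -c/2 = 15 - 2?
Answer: 561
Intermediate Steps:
c = -26 (c = -2*(15 - 2) = -2*13 = -26)
g = -552 (g = 18 - 6*(15 - 10)*19 = 18 - 30*19 = 18 - 6*95 = 18 - 570 = -552)
K(u) = 9
K(c) - g = 9 - 1*(-552) = 9 + 552 = 561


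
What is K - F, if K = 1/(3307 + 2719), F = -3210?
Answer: 19343461/6026 ≈ 3210.0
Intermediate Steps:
K = 1/6026 ≈ 0.00016595
K - F = 1/6026 - 1*(-3210) = 1/6026 + 3210 = 19343461/6026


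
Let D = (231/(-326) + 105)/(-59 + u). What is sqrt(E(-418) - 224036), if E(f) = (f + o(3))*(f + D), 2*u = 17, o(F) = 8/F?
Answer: I*sqrt(120912168609654)/49389 ≈ 222.64*I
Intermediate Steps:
u = 17/2 (u = (1/2)*17 = 17/2 ≈ 8.5000)
D = -33999/16463 (D = (231/(-326) + 105)/(-59 + 17/2) = (231*(-1/326) + 105)/(-101/2) = (-231/326 + 105)*(-2/101) = (33999/326)*(-2/101) = -33999/16463 ≈ -2.0652)
E(f) = (-33999/16463 + f)*(8/3 + f) (E(f) = (f + 8/3)*(f - 33999/16463) = (f + 8*(1/3))*(-33999/16463 + f) = (f + 8/3)*(-33999/16463 + f) = (8/3 + f)*(-33999/16463 + f) = (-33999/16463 + f)*(8/3 + f))
sqrt(E(-418) - 224036) = sqrt((-90664/16463 + (-418)**2 + (29707/49389)*(-418)) - 224036) = sqrt((-90664/16463 + 174724 - 12417526/49389) - 224036) = sqrt(8616754118/49389 - 224036) = sqrt(-2448159886/49389) = I*sqrt(120912168609654)/49389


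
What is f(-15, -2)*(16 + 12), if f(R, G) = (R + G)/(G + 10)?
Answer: -119/2 ≈ -59.500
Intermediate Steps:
f(R, G) = (G + R)/(10 + G)
f(-15, -2)*(16 + 12) = ((-2 - 15)/(10 - 2))*(16 + 12) = (-17/8)*28 = ((⅛)*(-17))*28 = -17/8*28 = -119/2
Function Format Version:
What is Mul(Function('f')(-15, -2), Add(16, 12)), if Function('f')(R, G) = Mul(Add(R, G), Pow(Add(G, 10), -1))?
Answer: Rational(-119, 2) ≈ -59.500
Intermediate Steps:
Function('f')(R, G) = Mul(Pow(Add(10, G), -1), Add(G, R)) (Function('f')(R, G) = Mul(Add(G, R), Pow(Add(10, G), -1)) = Mul(Pow(Add(10, G), -1), Add(G, R)))
Mul(Function('f')(-15, -2), Add(16, 12)) = Mul(Mul(Pow(Add(10, -2), -1), Add(-2, -15)), Add(16, 12)) = Mul(Mul(Pow(8, -1), -17), 28) = Mul(Mul(Rational(1, 8), -17), 28) = Mul(Rational(-17, 8), 28) = Rational(-119, 2)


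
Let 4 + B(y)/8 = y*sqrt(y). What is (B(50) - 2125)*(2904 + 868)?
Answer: -8136204 + 7544000*sqrt(2) ≈ 2.5326e+6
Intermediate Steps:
B(y) = -32 + 8*y**(3/2) (B(y) = -32 + 8*(y*sqrt(y)) = -32 + 8*y**(3/2))
(B(50) - 2125)*(2904 + 868) = ((-32 + 8*50**(3/2)) - 2125)*(2904 + 868) = ((-32 + 8*(250*sqrt(2))) - 2125)*3772 = ((-32 + 2000*sqrt(2)) - 2125)*3772 = (-2157 + 2000*sqrt(2))*3772 = -8136204 + 7544000*sqrt(2)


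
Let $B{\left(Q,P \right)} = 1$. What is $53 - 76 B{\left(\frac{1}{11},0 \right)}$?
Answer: $-23$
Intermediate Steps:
$53 - 76 B{\left(\frac{1}{11},0 \right)} = 53 - 76 = -23$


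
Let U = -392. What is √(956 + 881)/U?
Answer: -√1837/392 ≈ -0.10934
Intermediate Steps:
√(956 + 881)/U = √(956 + 881)/(-392) = √1837*(-1/392) = -√1837/392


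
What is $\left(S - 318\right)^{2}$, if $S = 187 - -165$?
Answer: $1156$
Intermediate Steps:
$S = 352$ ($S = 187 + 165 = 352$)
$\left(S - 318\right)^{2} = \left(352 - 318\right)^{2} = 34^{2} = 1156$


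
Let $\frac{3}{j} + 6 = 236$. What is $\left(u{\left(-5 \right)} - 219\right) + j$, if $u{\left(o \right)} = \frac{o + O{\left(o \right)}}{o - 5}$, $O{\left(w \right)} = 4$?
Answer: $- \frac{25172}{115} \approx -218.89$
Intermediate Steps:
$j = \frac{3}{230}$ ($j = \frac{3}{-6 + 236} = \frac{3}{230} \approx 0.013043$)
$u{\left(o \right)} = \frac{4 + o}{-5 + o}$ ($u{\left(o \right)} = \frac{o + 4}{o - 5} = \frac{4 + o}{-5 + o}$)
$\left(u{\left(-5 \right)} - 219\right) + j = \left(\frac{4 - 5}{-5 - 5} - 219\right) + \frac{3}{230} = \left(\frac{1}{-10} \left(-1\right) - 219\right) + \frac{3}{230} = \left(\left(- \frac{1}{10}\right) \left(-1\right) - 219\right) + \frac{3}{230} = \left(\frac{1}{10} - 219\right) + \frac{3}{230} = - \frac{2189}{10} + \frac{3}{230} = - \frac{25172}{115}$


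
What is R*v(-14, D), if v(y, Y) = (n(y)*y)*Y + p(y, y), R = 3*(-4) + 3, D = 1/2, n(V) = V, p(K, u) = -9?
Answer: -801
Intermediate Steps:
D = 1/2 ≈ 0.50000
R = -9 (R = -12 + 3 = -9)
v(y, Y) = -9 + Y*y**2 (v(y, Y) = (y*y)*Y - 9 = y**2*Y - 9 = Y*y**2 - 9 = -9 + Y*y**2)
R*v(-14, D) = -9*(-9 + (1/2)*(-14)**2) = -9*(-9 + (1/2)*196) = -9*(-9 + 98) = -9*89 = -801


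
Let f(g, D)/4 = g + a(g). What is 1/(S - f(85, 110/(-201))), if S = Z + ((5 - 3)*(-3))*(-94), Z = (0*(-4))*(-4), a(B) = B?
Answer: -1/116 ≈ -0.0086207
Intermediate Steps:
Z = 0 (Z = 0*(-4) = 0)
f(g, D) = 8*g (f(g, D) = 4*(g + g) = 4*(2*g) = 8*g)
S = 564 (S = 0 + ((5 - 3)*(-3))*(-94) = 0 + (2*(-3))*(-94) = 0 - 6*(-94) = 0 + 564 = 564)
1/(S - f(85, 110/(-201))) = 1/(564 - 8*85) = 1/(564 - 1*680) = 1/(564 - 680) = 1/(-116) = -1/116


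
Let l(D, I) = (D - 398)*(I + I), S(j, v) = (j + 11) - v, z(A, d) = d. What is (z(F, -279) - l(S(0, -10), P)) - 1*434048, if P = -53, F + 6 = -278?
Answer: -474289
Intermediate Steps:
F = -284 (F = -6 - 278 = -284)
S(j, v) = 11 + j - v (S(j, v) = (11 + j) - v = 11 + j - v)
l(D, I) = 2*I*(-398 + D) (l(D, I) = (-398 + D)*(2*I) = 2*I*(-398 + D))
(z(F, -279) - l(S(0, -10), P)) - 1*434048 = (-279 - 2*(-53)*(-398 + (11 + 0 - 1*(-10)))) - 1*434048 = (-279 - 2*(-53)*(-398 + (11 + 0 + 10))) - 434048 = (-279 - 2*(-53)*(-398 + 21)) - 434048 = (-279 - 2*(-53)*(-377)) - 434048 = (-279 - 1*39962) - 434048 = (-279 - 39962) - 434048 = -40241 - 434048 = -474289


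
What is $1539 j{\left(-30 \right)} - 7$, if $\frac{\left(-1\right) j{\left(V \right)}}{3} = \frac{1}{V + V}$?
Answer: $\frac{1399}{20} \approx 69.95$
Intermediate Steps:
$j{\left(V \right)} = - \frac{3}{2 V}$ ($j{\left(V \right)} = - \frac{3}{V + V} = - \frac{3}{2 V}$)
$1539 j{\left(-30 \right)} - 7 = 1539 \left(- \frac{3}{2 \left(-30\right)}\right) - 7 = 1539 \left(\left(- \frac{3}{2}\right) \left(- \frac{1}{30}\right)\right) - 7 = 1539 \cdot \frac{1}{20} - 7 = \frac{1539}{20} - 7 = \frac{1399}{20}$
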